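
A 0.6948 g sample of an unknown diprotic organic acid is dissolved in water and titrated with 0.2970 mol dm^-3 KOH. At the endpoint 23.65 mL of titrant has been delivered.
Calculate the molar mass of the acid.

197.8 g/mol

n(KOH) = 0.02365 L × 0.2970 mol/L = 7.024 × 10^-3 mol
From the 1:2 ratio, n(H2A) = 1/2 × 7.024 × 10^-3 = 3.512 × 10^-3 mol
M = m / n = 0.6948 g / 3.512 × 10^-3 mol = 197.8 g/mol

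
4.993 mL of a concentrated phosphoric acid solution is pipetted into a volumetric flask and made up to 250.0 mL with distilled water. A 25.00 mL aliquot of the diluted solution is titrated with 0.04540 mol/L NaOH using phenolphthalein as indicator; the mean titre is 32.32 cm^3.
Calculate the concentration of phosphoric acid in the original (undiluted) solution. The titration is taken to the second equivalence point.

H3PO4 + 2 NaOH → Na2HPO4 + 2 H2O
n(NaOH) = 0.03232 × 0.04540 = 1.467 × 10^-3 mol
From the 1:2 ratio, n(H3PO4) in the aliquot = 1/2 × 1.467 × 10^-3 = 7.337 × 10^-4 mol
[H3PO4]_dilute = 7.337 × 10^-4 / 0.02500 = 0.02935 mol/L
Dilution factor = 250.0 / 4.993 = 50.07
[H3PO4]_stock = 0.02935 × 50.07 = 1.469 mol/L

1.469 mol/L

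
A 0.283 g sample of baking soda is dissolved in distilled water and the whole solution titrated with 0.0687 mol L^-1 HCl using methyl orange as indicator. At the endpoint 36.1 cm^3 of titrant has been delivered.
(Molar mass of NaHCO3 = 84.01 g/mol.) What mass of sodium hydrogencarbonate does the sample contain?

0.208 g

NaHCO3 + HCl → NaCl + H2O + CO2
n(HCl) = 0.0361 L × 0.0687 mol/L = 2.48 × 10^-3 mol
n(NaHCO3) = 2.48 × 10^-3 mol (1:1 ratio)
mass of NaHCO3 = 2.48 × 10^-3 × 84.01 g/mol = 0.208 g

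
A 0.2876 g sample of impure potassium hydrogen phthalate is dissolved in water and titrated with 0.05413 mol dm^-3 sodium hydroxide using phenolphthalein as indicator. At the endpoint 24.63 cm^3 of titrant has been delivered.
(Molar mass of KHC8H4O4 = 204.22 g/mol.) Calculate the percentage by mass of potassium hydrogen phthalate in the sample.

KHC8H4O4 + NaOH → KNaC8H4O4 + H2O
n(NaOH) = 0.02463 L × 0.05413 mol/L = 1.333 × 10^-3 mol
n(KHC8H4O4) = 1.333 × 10^-3 mol (1:1 ratio)
mass of KHC8H4O4 = 1.333 × 10^-3 × 204.22 g/mol = 0.2723 g
% KHC8H4O4 = 0.2723 / 0.2876 × 100 = 94.67 %

94.67 %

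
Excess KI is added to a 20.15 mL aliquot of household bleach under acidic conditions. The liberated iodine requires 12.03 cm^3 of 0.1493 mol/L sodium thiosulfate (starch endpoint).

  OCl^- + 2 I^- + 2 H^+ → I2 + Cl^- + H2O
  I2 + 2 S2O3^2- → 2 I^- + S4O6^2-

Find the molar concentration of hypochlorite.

n(S2O3^2-) = 0.01203 × 0.1493 = 1.796 × 10^-3 mol
n(I2) = n(S2O3^2-)/2 = 8.980 × 10^-4 mol
n(OCl^-) in the aliquot = 8.980 × 10^-4 mol (1:1 ratio)
[OCl^-] = 8.980 × 10^-4 / 0.02015 = 0.04457 mol/L

0.04457 mol/L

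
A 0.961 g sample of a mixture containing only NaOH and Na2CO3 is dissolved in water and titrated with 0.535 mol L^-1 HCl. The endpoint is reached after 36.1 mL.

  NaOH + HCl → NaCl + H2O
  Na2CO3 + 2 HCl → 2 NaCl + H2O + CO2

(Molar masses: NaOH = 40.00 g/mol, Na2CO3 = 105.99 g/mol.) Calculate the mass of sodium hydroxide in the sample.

0.192 g

n(HCl) = 0.0361 × 0.535 = 0.0193 mol
Let x = n(NaOH), y = n(Na2CO3).
Titrant: 1x + 2y = 0.0193;  mass: 40.00x + 105.99y = 0.961
Solving, x = 4.81 × 10^-3 mol, y = 7.25 × 10^-3 mol
mass of NaOH = 4.81 × 10^-3 × 40.00 = 0.192 g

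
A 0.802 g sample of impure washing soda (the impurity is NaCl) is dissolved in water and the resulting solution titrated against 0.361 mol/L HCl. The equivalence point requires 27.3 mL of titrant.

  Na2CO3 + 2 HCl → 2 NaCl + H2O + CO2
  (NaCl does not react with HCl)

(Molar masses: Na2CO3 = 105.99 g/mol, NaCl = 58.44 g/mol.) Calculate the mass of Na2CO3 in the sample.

n(HCl) = 0.0273 × 0.361 = 9.86 × 10^-3 mol
Let x = n(Na2CO3), y = n(NaCl).
Titrant: 2x = 9.86 × 10^-3;  mass: 105.99x + 58.44y = 0.802
Solving, x = 4.93 × 10^-3 mol, y = 4.79 × 10^-3 mol
mass of Na2CO3 = 4.93 × 10^-3 × 105.99 = 0.522 g

0.522 g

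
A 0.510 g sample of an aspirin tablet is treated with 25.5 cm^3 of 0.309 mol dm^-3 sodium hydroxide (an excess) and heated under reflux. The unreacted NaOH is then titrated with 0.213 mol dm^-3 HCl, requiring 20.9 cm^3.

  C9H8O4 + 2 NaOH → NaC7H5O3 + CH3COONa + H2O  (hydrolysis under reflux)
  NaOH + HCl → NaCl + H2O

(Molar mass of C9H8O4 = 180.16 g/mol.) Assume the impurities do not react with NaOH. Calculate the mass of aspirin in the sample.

n(NaOH) added = 0.0255 × 0.309 = 7.88 × 10^-3 mol
n(HCl) used in back-titration = 0.0209 × 0.213 = 4.45 × 10^-3 mol
n(NaOH) left over = 4.45 × 10^-3 mol (1:1 ratio)
n(NaOH) consumed by analyte = 7.88 × 10^-3 − 4.45 × 10^-3 = 3.43 × 10^-3 mol
From the 1:2 ratio, n(C9H8O4) = 1/2 × 3.43 × 10^-3 = 1.71 × 10^-3 mol
mass of C9H8O4 = 1.71 × 10^-3 × 180.16 = 0.309 g

0.309 g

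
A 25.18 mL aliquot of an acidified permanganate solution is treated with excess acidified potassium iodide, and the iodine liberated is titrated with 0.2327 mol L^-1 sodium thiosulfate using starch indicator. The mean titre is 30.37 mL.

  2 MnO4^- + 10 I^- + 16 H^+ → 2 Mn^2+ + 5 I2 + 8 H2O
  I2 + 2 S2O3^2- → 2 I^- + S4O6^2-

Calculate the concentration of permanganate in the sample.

0.05613 mol/L

n(S2O3^2-) = 0.03037 × 0.2327 = 7.067 × 10^-3 mol
n(I2) = n(S2O3^2-)/2 = 3.534 × 10^-3 mol
From the 2:5 ratio, n(MnO4^-) in the aliquot = 2/5 × 3.534 × 10^-3 = 1.413 × 10^-3 mol
[MnO4^-] = 1.413 × 10^-3 / 0.02518 = 0.05613 mol/L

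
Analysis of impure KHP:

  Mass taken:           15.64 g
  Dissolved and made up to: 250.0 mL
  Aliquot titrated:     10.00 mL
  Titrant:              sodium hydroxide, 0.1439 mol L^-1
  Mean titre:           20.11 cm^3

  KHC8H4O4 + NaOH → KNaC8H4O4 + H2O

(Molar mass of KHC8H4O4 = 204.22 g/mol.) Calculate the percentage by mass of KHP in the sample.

n(NaOH) per titration = 0.02011 × 0.1439 = 2.894 × 10^-3 mol
n(KHC8H4O4) in each aliquot = 2.894 × 10^-3 mol (1:1 ratio)
n(KHC8H4O4) in the whole flask = 2.894 × 10^-3 × 250.0/10.00 = 0.07235 mol
mass of KHC8H4O4 = 0.07235 × 204.22 = 14.77 g
% KHC8H4O4 = 14.77 / 15.64 × 100 = 94.47 %

94.47 %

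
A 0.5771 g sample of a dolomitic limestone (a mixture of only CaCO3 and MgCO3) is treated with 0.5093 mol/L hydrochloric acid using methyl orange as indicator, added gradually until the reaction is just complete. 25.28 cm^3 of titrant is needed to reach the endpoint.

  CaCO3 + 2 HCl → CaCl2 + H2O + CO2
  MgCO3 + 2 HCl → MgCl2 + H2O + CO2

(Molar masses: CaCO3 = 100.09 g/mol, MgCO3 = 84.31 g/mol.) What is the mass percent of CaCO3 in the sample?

n(HCl) = 0.02528 × 0.5093 = 0.01288 mol
Let x = n(CaCO3), y = n(MgCO3).
Titrant: 2x + 2y = 0.01288;  mass: 100.09x + 84.31y = 0.5771
Solving, x = 2.177 × 10^-3 mol, y = 4.261 × 10^-3 mol
mass of CaCO3 = 2.177 × 10^-3 × 100.09 = 0.2179 g
% CaCO3 = 0.2179 / 0.5771 × 100 = 37.75 %

37.75 %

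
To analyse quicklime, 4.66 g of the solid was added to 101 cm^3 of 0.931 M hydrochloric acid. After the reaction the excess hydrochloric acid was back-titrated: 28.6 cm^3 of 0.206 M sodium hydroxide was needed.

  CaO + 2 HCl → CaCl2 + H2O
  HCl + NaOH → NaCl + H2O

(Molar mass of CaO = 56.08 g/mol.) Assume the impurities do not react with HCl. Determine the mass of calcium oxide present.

n(HCl) added = 0.101 × 0.931 = 0.0940 mol
n(NaOH) used in back-titration = 0.0286 × 0.206 = 5.89 × 10^-3 mol
n(HCl) left over = 5.89 × 10^-3 mol (1:1 ratio)
n(HCl) consumed by analyte = 0.0940 − 5.89 × 10^-3 = 0.0881 mol
From the 1:2 ratio, n(CaO) = 1/2 × 0.0881 = 0.0441 mol
mass of CaO = 0.0441 × 56.08 = 2.47 g

2.47 g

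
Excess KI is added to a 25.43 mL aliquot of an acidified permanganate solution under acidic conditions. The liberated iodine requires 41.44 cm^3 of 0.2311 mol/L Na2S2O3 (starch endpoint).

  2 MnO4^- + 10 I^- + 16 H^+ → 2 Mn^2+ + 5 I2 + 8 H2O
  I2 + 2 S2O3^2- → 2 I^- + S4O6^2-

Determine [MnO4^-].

0.07532 mol/L

n(S2O3^2-) = 0.04144 × 0.2311 = 9.577 × 10^-3 mol
n(I2) = n(S2O3^2-)/2 = 4.788 × 10^-3 mol
From the 2:5 ratio, n(MnO4^-) in the aliquot = 2/5 × 4.788 × 10^-3 = 1.915 × 10^-3 mol
[MnO4^-] = 1.915 × 10^-3 / 0.02543 = 0.07532 mol/L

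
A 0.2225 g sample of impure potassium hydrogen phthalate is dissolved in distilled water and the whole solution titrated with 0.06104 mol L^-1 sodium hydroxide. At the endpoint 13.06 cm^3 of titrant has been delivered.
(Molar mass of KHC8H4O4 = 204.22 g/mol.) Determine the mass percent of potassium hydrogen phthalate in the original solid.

KHC8H4O4 + NaOH → KNaC8H4O4 + H2O
n(NaOH) = 0.01306 L × 0.06104 mol/L = 7.972 × 10^-4 mol
n(KHC8H4O4) = 7.972 × 10^-4 mol (1:1 ratio)
mass of KHC8H4O4 = 7.972 × 10^-4 × 204.22 g/mol = 0.1628 g
% KHC8H4O4 = 0.1628 / 0.2225 × 100 = 73.17 %

73.17 %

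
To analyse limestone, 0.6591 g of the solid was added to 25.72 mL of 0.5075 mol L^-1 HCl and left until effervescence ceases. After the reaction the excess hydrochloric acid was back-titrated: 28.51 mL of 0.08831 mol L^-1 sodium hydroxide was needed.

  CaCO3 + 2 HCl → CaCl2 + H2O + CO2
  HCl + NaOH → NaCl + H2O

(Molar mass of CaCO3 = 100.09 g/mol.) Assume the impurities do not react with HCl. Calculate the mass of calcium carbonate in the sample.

n(HCl) added = 0.02572 × 0.5075 = 0.01305 mol
n(NaOH) used in back-titration = 0.02851 × 0.08831 = 2.518 × 10^-3 mol
n(HCl) left over = 2.518 × 10^-3 mol (1:1 ratio)
n(HCl) consumed by analyte = 0.01305 − 2.518 × 10^-3 = 0.01054 mol
From the 1:2 ratio, n(CaCO3) = 1/2 × 0.01054 = 5.268 × 10^-3 mol
mass of CaCO3 = 5.268 × 10^-3 × 100.09 = 0.5272 g

0.5272 g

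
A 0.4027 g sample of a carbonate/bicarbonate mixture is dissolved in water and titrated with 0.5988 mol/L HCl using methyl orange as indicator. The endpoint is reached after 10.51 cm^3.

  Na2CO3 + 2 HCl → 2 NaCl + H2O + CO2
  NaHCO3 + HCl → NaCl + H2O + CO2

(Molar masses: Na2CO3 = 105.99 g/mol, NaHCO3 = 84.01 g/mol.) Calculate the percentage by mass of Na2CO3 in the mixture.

n(HCl) = 0.01051 × 0.5988 = 6.293 × 10^-3 mol
Let x = n(Na2CO3), y = n(NaHCO3).
Titrant: 2x + 1y = 6.293 × 10^-3;  mass: 105.99x + 84.01y = 0.4027
Solving, x = 2.031 × 10^-3 mol, y = 2.231 × 10^-3 mol
mass of Na2CO3 = 2.031 × 10^-3 × 105.99 = 0.2153 g
% Na2CO3 = 0.2153 / 0.4027 × 100 = 53.47 %

53.47 %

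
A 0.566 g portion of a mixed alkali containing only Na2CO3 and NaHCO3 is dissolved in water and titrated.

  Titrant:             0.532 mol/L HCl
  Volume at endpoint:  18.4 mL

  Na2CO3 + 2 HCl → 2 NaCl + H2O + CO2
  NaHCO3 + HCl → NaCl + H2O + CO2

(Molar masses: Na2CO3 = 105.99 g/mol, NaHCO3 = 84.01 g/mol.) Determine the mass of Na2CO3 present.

n(HCl) = 0.0184 × 0.532 = 9.79 × 10^-3 mol
Let x = n(Na2CO3), y = n(NaHCO3).
Titrant: 2x + 1y = 9.79 × 10^-3;  mass: 105.99x + 84.01y = 0.566
Solving, x = 4.13 × 10^-3 mol, y = 1.52 × 10^-3 mol
mass of Na2CO3 = 4.13 × 10^-3 × 105.99 = 0.438 g

0.438 g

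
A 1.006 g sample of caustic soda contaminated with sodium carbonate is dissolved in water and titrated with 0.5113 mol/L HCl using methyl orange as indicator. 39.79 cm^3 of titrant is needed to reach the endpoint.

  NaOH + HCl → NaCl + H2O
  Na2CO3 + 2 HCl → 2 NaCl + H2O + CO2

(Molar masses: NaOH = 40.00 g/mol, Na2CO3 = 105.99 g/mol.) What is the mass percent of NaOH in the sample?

n(HCl) = 0.03979 × 0.5113 = 0.02034 mol
Let x = n(NaOH), y = n(Na2CO3).
Titrant: 1x + 2y = 0.02034;  mass: 40.00x + 105.99y = 1.006
Solving, x = 5.553 × 10^-3 mol, y = 7.396 × 10^-3 mol
mass of NaOH = 5.553 × 10^-3 × 40.00 = 0.2221 g
% NaOH = 0.2221 / 1.006 × 100 = 22.08 %

22.08 %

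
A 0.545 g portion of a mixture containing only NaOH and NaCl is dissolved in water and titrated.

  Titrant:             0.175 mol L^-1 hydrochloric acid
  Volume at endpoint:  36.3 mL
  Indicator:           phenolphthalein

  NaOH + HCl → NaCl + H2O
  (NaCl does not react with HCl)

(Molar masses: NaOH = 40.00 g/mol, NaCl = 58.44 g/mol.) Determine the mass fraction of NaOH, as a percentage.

n(HCl) = 0.0363 × 0.175 = 6.35 × 10^-3 mol
Let x = n(NaOH), y = n(NaCl).
Titrant: 1x = 6.35 × 10^-3;  mass: 40.00x + 58.44y = 0.545
Solving, x = 6.35 × 10^-3 mol, y = 4.98 × 10^-3 mol
mass of NaOH = 6.35 × 10^-3 × 40.00 = 0.254 g
% NaOH = 0.254 / 0.545 × 100 = 46.6 %

46.6 %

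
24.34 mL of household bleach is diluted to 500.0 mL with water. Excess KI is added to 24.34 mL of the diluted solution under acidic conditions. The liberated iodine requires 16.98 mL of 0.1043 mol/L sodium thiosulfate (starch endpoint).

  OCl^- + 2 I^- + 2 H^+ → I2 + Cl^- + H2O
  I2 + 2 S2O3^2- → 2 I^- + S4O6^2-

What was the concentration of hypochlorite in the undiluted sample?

n(S2O3^2-) = 0.01698 × 0.1043 = 1.771 × 10^-3 mol
n(I2) = n(S2O3^2-)/2 = 8.855 × 10^-4 mol
n(OCl^-) in the aliquot = 8.855 × 10^-4 mol (1:1 ratio)
[OCl^-]_dilute = 8.855 × 10^-4 / 0.02434 = 0.03638 mol/L
[OCl^-]_original = 0.03638 × 500.0/24.34 = 0.7473 mol/L

0.7473 mol/L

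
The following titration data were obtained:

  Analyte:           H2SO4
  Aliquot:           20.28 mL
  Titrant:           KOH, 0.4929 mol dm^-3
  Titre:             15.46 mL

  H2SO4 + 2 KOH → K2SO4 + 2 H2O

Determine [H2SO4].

n(KOH) = 0.01546 L × 0.4929 mol/L = 7.620 × 10^-3 mol
From the 1:2 mole ratio, n(H2SO4) = 1/2 × 7.620 × 10^-3 = 3.810 × 10^-3 mol
[H2SO4] = 3.810 × 10^-3 mol / 0.02028 L = 0.1879 mol/L

0.1879 mol/L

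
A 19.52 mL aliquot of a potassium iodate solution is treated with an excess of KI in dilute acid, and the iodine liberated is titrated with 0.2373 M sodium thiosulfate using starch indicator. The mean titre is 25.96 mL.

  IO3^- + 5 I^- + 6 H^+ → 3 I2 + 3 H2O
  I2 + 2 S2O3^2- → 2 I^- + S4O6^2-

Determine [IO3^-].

n(S2O3^2-) = 0.02596 × 0.2373 = 6.160 × 10^-3 mol
n(I2) = n(S2O3^2-)/2 = 3.080 × 10^-3 mol
From the 1:3 ratio, n(IO3^-) in the aliquot = 1/3 × 3.080 × 10^-3 = 1.027 × 10^-3 mol
[IO3^-] = 1.027 × 10^-3 / 0.01952 = 0.05260 mol/L

0.05260 M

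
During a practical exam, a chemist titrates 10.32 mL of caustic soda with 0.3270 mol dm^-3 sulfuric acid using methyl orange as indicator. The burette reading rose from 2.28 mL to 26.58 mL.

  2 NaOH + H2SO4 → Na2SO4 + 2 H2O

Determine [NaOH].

1.540 mol/L

n(H2SO4) = 0.02430 L × 0.3270 mol/L = 7.946 × 10^-3 mol
From the 2:1 mole ratio, n(NaOH) = 2/1 × 7.946 × 10^-3 = 0.01589 mol
[NaOH] = 0.01589 mol / 0.01032 L = 1.540 mol/L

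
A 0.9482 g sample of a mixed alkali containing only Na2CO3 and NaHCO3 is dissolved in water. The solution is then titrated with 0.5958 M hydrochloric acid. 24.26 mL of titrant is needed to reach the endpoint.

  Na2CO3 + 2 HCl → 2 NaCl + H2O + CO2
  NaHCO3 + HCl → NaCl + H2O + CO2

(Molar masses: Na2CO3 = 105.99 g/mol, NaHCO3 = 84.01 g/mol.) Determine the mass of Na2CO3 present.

0.4547 g

n(HCl) = 0.02426 × 0.5958 = 0.01445 mol
Let x = n(Na2CO3), y = n(NaHCO3).
Titrant: 2x + 1y = 0.01445;  mass: 105.99x + 84.01y = 0.9482
Solving, x = 4.290 × 10^-3 mol, y = 5.875 × 10^-3 mol
mass of Na2CO3 = 4.290 × 10^-3 × 105.99 = 0.4547 g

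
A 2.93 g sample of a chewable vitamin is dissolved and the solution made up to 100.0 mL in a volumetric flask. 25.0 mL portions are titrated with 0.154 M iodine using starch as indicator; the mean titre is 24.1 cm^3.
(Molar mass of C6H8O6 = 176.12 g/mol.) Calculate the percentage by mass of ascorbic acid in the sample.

C6H8O6 + I2 → C6H6O6 + 2 HI
n(I2) per titration = 0.0241 × 0.154 = 3.71 × 10^-3 mol
n(C6H8O6) in each aliquot = 3.71 × 10^-3 mol (1:1 ratio)
n(C6H8O6) in the whole flask = 3.71 × 10^-3 × 100.0/25.0 = 0.0148 mol
mass of C6H8O6 = 0.0148 × 176.12 = 2.61 g
% C6H8O6 = 2.61 / 2.93 × 100 = 89.2 %

89.2 %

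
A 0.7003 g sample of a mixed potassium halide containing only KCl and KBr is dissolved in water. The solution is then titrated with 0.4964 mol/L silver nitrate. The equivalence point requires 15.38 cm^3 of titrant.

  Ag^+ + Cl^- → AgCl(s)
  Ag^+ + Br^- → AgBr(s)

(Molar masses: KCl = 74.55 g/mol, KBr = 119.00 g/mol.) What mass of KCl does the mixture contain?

0.3492 g

n(AgNO3) = 0.01538 × 0.4964 = 7.635 × 10^-3 mol
Let x = n(KCl), y = n(KBr).
Titrant: 1x + 1y = 7.635 × 10^-3;  mass: 74.55x + 119.00y = 0.7003
Solving, x = 4.684 × 10^-3 mol, y = 2.950 × 10^-3 mol
mass of KCl = 4.684 × 10^-3 × 74.55 = 0.3492 g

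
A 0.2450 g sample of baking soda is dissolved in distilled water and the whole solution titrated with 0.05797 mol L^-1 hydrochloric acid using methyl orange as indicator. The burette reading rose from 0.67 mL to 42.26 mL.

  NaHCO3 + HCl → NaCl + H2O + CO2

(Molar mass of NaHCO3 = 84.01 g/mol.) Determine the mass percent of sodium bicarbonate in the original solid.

n(HCl) = 0.04159 L × 0.05797 mol/L = 2.411 × 10^-3 mol
n(NaHCO3) = 2.411 × 10^-3 mol (1:1 ratio)
mass of NaHCO3 = 2.411 × 10^-3 × 84.01 g/mol = 0.2025 g
% NaHCO3 = 0.2025 / 0.2450 × 100 = 82.67 %

82.67 %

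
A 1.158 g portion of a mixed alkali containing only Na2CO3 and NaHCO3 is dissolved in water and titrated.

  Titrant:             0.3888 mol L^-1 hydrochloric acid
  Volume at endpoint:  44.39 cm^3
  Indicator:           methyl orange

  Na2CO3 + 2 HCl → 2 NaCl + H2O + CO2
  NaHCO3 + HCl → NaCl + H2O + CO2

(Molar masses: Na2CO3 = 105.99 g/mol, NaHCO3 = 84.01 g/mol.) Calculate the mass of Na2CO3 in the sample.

n(HCl) = 0.04439 × 0.3888 = 0.01726 mol
Let x = n(Na2CO3), y = n(NaHCO3).
Titrant: 2x + 1y = 0.01726;  mass: 105.99x + 84.01y = 1.158
Solving, x = 4.706 × 10^-3 mol, y = 7.847 × 10^-3 mol
mass of Na2CO3 = 4.706 × 10^-3 × 105.99 = 0.4988 g

0.4988 g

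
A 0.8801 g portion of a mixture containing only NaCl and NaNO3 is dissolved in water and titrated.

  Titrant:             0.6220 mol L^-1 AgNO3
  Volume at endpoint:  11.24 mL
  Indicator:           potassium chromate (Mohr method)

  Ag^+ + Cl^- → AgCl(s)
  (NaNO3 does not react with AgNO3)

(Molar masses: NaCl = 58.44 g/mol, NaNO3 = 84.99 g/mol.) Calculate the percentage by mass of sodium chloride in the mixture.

n(AgNO3) = 0.01124 × 0.6220 = 6.991 × 10^-3 mol
Let x = n(NaCl), y = n(NaNO3).
Titrant: 1x = 6.991 × 10^-3;  mass: 58.44x + 84.99y = 0.8801
Solving, x = 6.991 × 10^-3 mol, y = 5.548 × 10^-3 mol
mass of NaCl = 6.991 × 10^-3 × 58.44 = 0.4086 g
% NaCl = 0.4086 / 0.8801 × 100 = 46.42 %

46.42 %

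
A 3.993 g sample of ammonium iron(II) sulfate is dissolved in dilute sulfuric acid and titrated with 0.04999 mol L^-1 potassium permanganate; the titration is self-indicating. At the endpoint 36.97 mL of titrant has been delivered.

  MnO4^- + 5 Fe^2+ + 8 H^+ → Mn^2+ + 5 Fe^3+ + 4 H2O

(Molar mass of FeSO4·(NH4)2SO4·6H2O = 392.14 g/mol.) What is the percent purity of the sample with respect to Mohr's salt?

n(KMnO4) = 0.03697 L × 0.04999 mol/L = 1.848 × 10^-3 mol
From the 5:1 ratio, n(FeSO4·(NH4)2SO4·6H2O) = 5/1 × 1.848 × 10^-3 = 9.241 × 10^-3 mol
mass of FeSO4·(NH4)2SO4·6H2O = 9.241 × 10^-3 × 392.14 g/mol = 3.624 g
% FeSO4·(NH4)2SO4·6H2O = 3.624 / 3.993 × 100 = 90.75 %

90.75 %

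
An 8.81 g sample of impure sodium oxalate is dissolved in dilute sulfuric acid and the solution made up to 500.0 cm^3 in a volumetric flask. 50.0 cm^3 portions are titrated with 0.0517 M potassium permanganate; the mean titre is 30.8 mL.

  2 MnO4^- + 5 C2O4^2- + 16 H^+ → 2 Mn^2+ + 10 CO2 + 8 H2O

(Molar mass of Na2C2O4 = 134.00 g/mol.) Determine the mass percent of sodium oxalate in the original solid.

n(KMnO4) per titration = 0.0308 × 0.0517 = 1.59 × 10^-3 mol
From the 5:2 ratio, n(Na2C2O4) in each aliquot = 5/2 × 1.59 × 10^-3 = 3.98 × 10^-3 mol
n(Na2C2O4) in the whole flask = 3.98 × 10^-3 × 500.0/50.0 = 0.0398 mol
mass of Na2C2O4 = 0.0398 × 134.00 = 5.33 g
% Na2C2O4 = 5.33 / 8.81 × 100 = 60.5 %

60.5 %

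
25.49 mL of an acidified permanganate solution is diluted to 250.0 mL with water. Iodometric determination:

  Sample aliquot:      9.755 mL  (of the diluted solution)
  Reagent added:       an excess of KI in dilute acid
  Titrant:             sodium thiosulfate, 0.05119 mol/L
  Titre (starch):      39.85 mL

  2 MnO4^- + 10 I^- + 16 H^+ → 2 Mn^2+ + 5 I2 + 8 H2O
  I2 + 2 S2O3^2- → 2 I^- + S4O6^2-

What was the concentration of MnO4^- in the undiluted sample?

n(S2O3^2-) = 0.03985 × 0.05119 = 2.040 × 10^-3 mol
n(I2) = n(S2O3^2-)/2 = 1.020 × 10^-3 mol
From the 2:5 ratio, n(MnO4^-) in the aliquot = 2/5 × 1.020 × 10^-3 = 4.080 × 10^-4 mol
[MnO4^-]_dilute = 4.080 × 10^-4 / 0.009755 = 0.04182 mol/L
[MnO4^-]_original = 0.04182 × 250.0/25.49 = 0.4102 mol/L

0.4102 mol/L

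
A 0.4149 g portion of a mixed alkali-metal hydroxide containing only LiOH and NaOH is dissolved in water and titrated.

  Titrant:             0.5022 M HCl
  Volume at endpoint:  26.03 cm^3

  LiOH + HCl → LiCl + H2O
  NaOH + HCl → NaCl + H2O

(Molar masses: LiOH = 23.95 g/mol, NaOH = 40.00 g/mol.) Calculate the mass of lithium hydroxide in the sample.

0.1611 g

n(HCl) = 0.02603 × 0.5022 = 0.01307 mol
Let x = n(LiOH), y = n(NaOH).
Titrant: 1x + 1y = 0.01307;  mass: 23.95x + 40.00y = 0.4149
Solving, x = 6.728 × 10^-3 mol, y = 6.344 × 10^-3 mol
mass of LiOH = 6.728 × 10^-3 × 23.95 = 0.1611 g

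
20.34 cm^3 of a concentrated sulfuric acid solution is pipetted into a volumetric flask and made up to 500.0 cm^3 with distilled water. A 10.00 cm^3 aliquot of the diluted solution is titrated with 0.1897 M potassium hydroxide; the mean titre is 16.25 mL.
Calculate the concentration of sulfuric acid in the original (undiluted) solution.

H2SO4 + 2 KOH → K2SO4 + 2 H2O
n(KOH) = 0.01625 × 0.1897 = 3.083 × 10^-3 mol
From the 1:2 ratio, n(H2SO4) in the aliquot = 1/2 × 3.083 × 10^-3 = 1.541 × 10^-3 mol
[H2SO4]_dilute = 1.541 × 10^-3 / 0.01000 = 0.1541 mol/L
Dilution factor = 500.0 / 20.34 = 24.58
[H2SO4]_stock = 0.1541 × 24.58 = 3.789 mol/L

3.789 M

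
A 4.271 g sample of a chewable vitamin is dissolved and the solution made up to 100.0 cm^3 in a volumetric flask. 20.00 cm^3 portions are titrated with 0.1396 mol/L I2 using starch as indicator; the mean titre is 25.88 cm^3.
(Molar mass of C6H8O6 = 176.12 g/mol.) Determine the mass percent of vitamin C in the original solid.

74.49 %

C6H8O6 + I2 → C6H6O6 + 2 HI
n(I2) per titration = 0.02588 × 0.1396 = 3.613 × 10^-3 mol
n(C6H8O6) in each aliquot = 3.613 × 10^-3 mol (1:1 ratio)
n(C6H8O6) in the whole flask = 3.613 × 10^-3 × 100.0/20.00 = 0.01806 mol
mass of C6H8O6 = 0.01806 × 176.12 = 3.181 g
% C6H8O6 = 3.181 / 4.271 × 100 = 74.49 %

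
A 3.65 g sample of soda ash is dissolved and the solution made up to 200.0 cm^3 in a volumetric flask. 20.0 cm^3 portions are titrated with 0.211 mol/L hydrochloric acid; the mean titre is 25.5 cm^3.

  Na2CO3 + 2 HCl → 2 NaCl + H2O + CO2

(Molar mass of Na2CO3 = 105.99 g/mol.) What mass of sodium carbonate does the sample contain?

2.85 g

n(HCl) per titration = 0.0255 × 0.211 = 5.38 × 10^-3 mol
From the 1:2 ratio, n(Na2CO3) in each aliquot = 1/2 × 5.38 × 10^-3 = 2.69 × 10^-3 mol
n(Na2CO3) in the whole flask = 2.69 × 10^-3 × 200.0/20.0 = 0.0269 mol
mass of Na2CO3 = 0.0269 × 105.99 = 2.85 g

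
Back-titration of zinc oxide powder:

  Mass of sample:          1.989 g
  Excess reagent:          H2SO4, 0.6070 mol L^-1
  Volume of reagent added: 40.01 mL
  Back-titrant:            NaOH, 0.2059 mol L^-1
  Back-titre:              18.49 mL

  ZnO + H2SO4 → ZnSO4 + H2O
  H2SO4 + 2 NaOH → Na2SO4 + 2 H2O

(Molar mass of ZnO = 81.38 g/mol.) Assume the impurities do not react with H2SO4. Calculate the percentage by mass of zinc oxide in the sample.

91.58 %

n(H2SO4) added = 0.04001 × 0.6070 = 0.02429 mol
n(NaOH) used in back-titration = 0.01849 × 0.2059 = 3.807 × 10^-3 mol
From the 1:2 ratio, n(H2SO4) left over = 1/2 × 3.807 × 10^-3 = 1.904 × 10^-3 mol
n(H2SO4) consumed by analyte = 0.02429 − 1.904 × 10^-3 = 0.02238 mol
n(ZnO) = 0.02238 mol (1:1 ratio)
mass of ZnO = 0.02238 × 81.38 = 1.821 g
% ZnO = 1.821 / 1.989 × 100 = 91.58 %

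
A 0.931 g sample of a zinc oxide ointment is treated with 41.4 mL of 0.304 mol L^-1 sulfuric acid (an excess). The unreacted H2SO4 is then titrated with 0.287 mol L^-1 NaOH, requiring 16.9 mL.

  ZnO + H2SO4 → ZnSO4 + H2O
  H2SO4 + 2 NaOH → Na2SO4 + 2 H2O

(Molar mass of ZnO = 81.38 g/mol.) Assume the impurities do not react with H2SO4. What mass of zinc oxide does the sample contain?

0.827 g

n(H2SO4) added = 0.0414 × 0.304 = 0.0126 mol
n(NaOH) used in back-titration = 0.0169 × 0.287 = 4.85 × 10^-3 mol
From the 1:2 ratio, n(H2SO4) left over = 1/2 × 4.85 × 10^-3 = 2.43 × 10^-3 mol
n(H2SO4) consumed by analyte = 0.0126 − 2.43 × 10^-3 = 0.0102 mol
n(ZnO) = 0.0102 mol (1:1 ratio)
mass of ZnO = 0.0102 × 81.38 = 0.827 g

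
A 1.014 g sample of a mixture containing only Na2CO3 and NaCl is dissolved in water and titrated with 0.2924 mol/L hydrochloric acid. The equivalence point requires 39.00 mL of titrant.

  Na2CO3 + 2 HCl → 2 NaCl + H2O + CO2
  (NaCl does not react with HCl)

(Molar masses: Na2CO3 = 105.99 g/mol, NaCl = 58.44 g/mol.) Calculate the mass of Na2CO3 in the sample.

n(HCl) = 0.03900 × 0.2924 = 0.01140 mol
Let x = n(Na2CO3), y = n(NaCl).
Titrant: 2x = 0.01140;  mass: 105.99x + 58.44y = 1.014
Solving, x = 5.702 × 10^-3 mol, y = 7.010 × 10^-3 mol
mass of Na2CO3 = 5.702 × 10^-3 × 105.99 = 0.6043 g

0.6043 g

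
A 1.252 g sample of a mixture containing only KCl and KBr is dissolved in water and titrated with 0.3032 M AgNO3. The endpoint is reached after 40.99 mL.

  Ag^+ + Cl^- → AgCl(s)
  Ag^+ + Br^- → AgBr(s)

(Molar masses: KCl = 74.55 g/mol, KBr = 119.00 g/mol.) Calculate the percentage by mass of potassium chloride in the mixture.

30.40 %

n(AgNO3) = 0.04099 × 0.3032 = 0.01243 mol
Let x = n(KCl), y = n(KBr).
Titrant: 1x + 1y = 0.01243;  mass: 74.55x + 119.00y = 1.252
Solving, x = 5.106 × 10^-3 mol, y = 7.322 × 10^-3 mol
mass of KCl = 5.106 × 10^-3 × 74.55 = 0.3806 g
% KCl = 0.3806 / 1.252 × 100 = 30.40 %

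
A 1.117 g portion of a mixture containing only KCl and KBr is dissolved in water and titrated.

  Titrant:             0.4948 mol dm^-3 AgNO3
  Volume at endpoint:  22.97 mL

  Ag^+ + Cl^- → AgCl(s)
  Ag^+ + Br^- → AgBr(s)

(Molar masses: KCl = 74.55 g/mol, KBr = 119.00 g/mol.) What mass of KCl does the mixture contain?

0.3950 g

n(AgNO3) = 0.02297 × 0.4948 = 0.01137 mol
Let x = n(KCl), y = n(KBr).
Titrant: 1x + 1y = 0.01137;  mass: 74.55x + 119.00y = 1.117
Solving, x = 5.298 × 10^-3 mol, y = 6.067 × 10^-3 mol
mass of KCl = 5.298 × 10^-3 × 74.55 = 0.3950 g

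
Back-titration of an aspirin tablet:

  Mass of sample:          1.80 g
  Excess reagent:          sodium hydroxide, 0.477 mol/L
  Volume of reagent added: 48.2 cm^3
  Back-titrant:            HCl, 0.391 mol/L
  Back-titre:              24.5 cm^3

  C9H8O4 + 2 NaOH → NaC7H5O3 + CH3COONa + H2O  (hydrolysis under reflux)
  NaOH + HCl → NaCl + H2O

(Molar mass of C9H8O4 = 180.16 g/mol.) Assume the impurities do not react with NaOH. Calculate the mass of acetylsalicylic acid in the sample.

n(NaOH) added = 0.0482 × 0.477 = 0.0230 mol
n(HCl) used in back-titration = 0.0245 × 0.391 = 9.58 × 10^-3 mol
n(NaOH) left over = 9.58 × 10^-3 mol (1:1 ratio)
n(NaOH) consumed by analyte = 0.0230 − 9.58 × 10^-3 = 0.0134 mol
From the 1:2 ratio, n(C9H8O4) = 1/2 × 0.0134 = 6.71 × 10^-3 mol
mass of C9H8O4 = 6.71 × 10^-3 × 180.16 = 1.21 g

1.21 g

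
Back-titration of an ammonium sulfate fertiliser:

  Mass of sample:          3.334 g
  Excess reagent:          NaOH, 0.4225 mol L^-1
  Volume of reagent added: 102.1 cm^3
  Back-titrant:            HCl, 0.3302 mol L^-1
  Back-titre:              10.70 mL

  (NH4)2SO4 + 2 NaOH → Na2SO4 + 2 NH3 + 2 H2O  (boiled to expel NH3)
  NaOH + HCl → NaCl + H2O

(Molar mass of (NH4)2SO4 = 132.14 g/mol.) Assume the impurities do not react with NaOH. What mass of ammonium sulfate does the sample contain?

n(NaOH) added = 0.1021 × 0.4225 = 0.04314 mol
n(HCl) used in back-titration = 0.01070 × 0.3302 = 3.533 × 10^-3 mol
n(NaOH) left over = 3.533 × 10^-3 mol (1:1 ratio)
n(NaOH) consumed by analyte = 0.04314 − 3.533 × 10^-3 = 0.03960 mol
From the 1:2 ratio, n((NH4)2SO4) = 1/2 × 0.03960 = 0.01980 mol
mass of (NH4)2SO4 = 0.01980 × 132.14 = 2.617 g

2.617 g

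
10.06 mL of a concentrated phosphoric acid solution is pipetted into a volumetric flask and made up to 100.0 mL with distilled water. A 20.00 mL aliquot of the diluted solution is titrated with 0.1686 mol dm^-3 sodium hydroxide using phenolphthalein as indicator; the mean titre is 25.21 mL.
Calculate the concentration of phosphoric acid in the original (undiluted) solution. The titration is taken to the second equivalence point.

H3PO4 + 2 NaOH → Na2HPO4 + 2 H2O
n(NaOH) = 0.02521 × 0.1686 = 4.250 × 10^-3 mol
From the 1:2 ratio, n(H3PO4) in the aliquot = 1/2 × 4.250 × 10^-3 = 2.125 × 10^-3 mol
[H3PO4]_dilute = 2.125 × 10^-3 / 0.02000 = 0.1063 mol/L
Dilution factor = 100.0 / 10.06 = 9.940
[H3PO4]_stock = 0.1063 × 9.940 = 1.056 mol/L

1.056 mol/L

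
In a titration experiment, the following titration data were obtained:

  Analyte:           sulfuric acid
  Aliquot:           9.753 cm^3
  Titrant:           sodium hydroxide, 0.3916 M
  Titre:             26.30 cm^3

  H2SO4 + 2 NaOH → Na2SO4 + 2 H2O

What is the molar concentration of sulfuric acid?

n(NaOH) = 0.02630 L × 0.3916 mol/L = 0.01030 mol
From the 1:2 mole ratio, n(H2SO4) = 1/2 × 0.01030 = 5.150 × 10^-3 mol
[H2SO4] = 5.150 × 10^-3 mol / 0.009753 L = 0.5280 mol/L

0.5280 M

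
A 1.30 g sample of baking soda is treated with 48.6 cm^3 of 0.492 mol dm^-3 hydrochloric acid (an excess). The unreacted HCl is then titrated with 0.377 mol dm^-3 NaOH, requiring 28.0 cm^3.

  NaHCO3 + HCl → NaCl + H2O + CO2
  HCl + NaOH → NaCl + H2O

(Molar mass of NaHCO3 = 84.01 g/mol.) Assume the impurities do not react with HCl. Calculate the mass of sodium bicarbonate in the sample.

n(HCl) added = 0.0486 × 0.492 = 0.0239 mol
n(NaOH) used in back-titration = 0.0280 × 0.377 = 0.0106 mol
n(HCl) left over = 0.0106 mol (1:1 ratio)
n(HCl) consumed by analyte = 0.0239 − 0.0106 = 0.0134 mol
n(NaHCO3) = 0.0134 mol (1:1 ratio)
mass of NaHCO3 = 0.0134 × 84.01 = 1.12 g

1.12 g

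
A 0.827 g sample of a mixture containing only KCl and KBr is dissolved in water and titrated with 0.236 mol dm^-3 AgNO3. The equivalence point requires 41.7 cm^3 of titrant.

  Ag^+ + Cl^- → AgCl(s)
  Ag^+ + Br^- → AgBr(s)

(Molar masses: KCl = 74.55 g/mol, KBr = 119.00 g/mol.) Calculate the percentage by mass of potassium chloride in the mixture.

n(AgNO3) = 0.0417 × 0.236 = 9.84 × 10^-3 mol
Let x = n(KCl), y = n(KBr).
Titrant: 1x + 1y = 9.84 × 10^-3;  mass: 74.55x + 119.00y = 0.827
Solving, x = 7.74 × 10^-3 mol, y = 2.10 × 10^-3 mol
mass of KCl = 7.74 × 10^-3 × 74.55 = 0.577 g
% KCl = 0.577 / 0.827 × 100 = 69.8 %

69.8 %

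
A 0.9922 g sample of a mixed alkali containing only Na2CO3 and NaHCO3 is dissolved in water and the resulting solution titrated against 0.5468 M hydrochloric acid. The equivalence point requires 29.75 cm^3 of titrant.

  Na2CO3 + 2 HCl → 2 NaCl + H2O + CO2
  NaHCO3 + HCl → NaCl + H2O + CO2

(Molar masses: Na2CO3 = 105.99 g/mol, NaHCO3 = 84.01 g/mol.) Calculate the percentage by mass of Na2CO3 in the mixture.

n(HCl) = 0.02975 × 0.5468 = 0.01627 mol
Let x = n(Na2CO3), y = n(NaHCO3).
Titrant: 2x + 1y = 0.01627;  mass: 105.99x + 84.01y = 0.9922
Solving, x = 6.036 × 10^-3 mol, y = 4.195 × 10^-3 mol
mass of Na2CO3 = 6.036 × 10^-3 × 105.99 = 0.6398 g
% Na2CO3 = 0.6398 / 0.9922 × 100 = 64.48 %

64.48 %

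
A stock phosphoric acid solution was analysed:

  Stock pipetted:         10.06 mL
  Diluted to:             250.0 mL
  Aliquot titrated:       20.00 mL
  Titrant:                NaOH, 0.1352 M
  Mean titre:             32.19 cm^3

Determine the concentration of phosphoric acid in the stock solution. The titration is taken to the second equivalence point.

H3PO4 + 2 NaOH → Na2HPO4 + 2 H2O
n(NaOH) = 0.03219 × 0.1352 = 4.352 × 10^-3 mol
From the 1:2 ratio, n(H3PO4) in the aliquot = 1/2 × 4.352 × 10^-3 = 2.176 × 10^-3 mol
[H3PO4]_dilute = 2.176 × 10^-3 / 0.02000 = 0.1088 mol/L
Dilution factor = 250.0 / 10.06 = 24.85
[H3PO4]_stock = 0.1088 × 24.85 = 2.704 mol/L

2.704 M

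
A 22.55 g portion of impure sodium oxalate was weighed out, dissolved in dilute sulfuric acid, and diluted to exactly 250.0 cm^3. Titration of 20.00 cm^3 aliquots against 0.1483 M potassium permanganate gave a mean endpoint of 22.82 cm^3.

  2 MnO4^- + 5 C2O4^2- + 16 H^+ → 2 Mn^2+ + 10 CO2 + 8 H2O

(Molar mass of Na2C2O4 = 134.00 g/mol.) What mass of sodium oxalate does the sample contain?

14.17 g

n(KMnO4) per titration = 0.02282 × 0.1483 = 3.384 × 10^-3 mol
From the 5:2 ratio, n(Na2C2O4) in each aliquot = 5/2 × 3.384 × 10^-3 = 8.461 × 10^-3 mol
n(Na2C2O4) in the whole flask = 8.461 × 10^-3 × 250.0/20.00 = 0.1058 mol
mass of Na2C2O4 = 0.1058 × 134.00 = 14.17 g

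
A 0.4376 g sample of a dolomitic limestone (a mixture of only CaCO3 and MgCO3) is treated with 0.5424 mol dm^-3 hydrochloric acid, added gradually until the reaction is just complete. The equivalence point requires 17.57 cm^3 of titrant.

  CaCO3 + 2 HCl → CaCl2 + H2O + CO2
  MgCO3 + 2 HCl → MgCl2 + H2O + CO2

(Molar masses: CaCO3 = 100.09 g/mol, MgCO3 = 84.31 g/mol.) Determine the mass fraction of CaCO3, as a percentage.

51.98 %

n(HCl) = 0.01757 × 0.5424 = 9.530 × 10^-3 mol
Let x = n(CaCO3), y = n(MgCO3).
Titrant: 2x + 2y = 9.530 × 10^-3;  mass: 100.09x + 84.31y = 0.4376
Solving, x = 2.273 × 10^-3 mol, y = 2.492 × 10^-3 mol
mass of CaCO3 = 2.273 × 10^-3 × 100.09 = 0.2275 g
% CaCO3 = 0.2275 / 0.4376 × 100 = 51.98 %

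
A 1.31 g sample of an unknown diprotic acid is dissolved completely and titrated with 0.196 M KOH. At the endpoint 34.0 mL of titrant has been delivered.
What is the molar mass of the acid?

n(KOH) = 0.0340 L × 0.196 mol/L = 6.66 × 10^-3 mol
From the 1:2 ratio, n(H2A) = 1/2 × 6.66 × 10^-3 = 3.33 × 10^-3 mol
M = m / n = 1.31 g / 3.33 × 10^-3 mol = 393 g/mol

393 g/mol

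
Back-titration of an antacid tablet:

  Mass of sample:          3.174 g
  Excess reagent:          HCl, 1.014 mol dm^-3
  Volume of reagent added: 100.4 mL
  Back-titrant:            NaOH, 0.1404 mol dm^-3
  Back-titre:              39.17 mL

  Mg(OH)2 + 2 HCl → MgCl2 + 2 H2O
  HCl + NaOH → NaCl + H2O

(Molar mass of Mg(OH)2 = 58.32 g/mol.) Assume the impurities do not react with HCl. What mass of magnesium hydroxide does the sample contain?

n(HCl) added = 0.1004 × 1.014 = 0.1018 mol
n(NaOH) used in back-titration = 0.03917 × 0.1404 = 5.499 × 10^-3 mol
n(HCl) left over = 5.499 × 10^-3 mol (1:1 ratio)
n(HCl) consumed by analyte = 0.1018 − 5.499 × 10^-3 = 0.09631 mol
From the 1:2 ratio, n(Mg(OH)2) = 1/2 × 0.09631 = 0.04815 mol
mass of Mg(OH)2 = 0.04815 × 58.32 = 2.808 g

2.808 g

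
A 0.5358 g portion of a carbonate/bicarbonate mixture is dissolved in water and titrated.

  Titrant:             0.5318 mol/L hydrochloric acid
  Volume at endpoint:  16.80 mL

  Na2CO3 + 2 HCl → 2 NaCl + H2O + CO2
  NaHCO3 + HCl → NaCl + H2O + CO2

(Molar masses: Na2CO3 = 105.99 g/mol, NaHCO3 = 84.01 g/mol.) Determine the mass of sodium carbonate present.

n(HCl) = 0.01680 × 0.5318 = 8.934 × 10^-3 mol
Let x = n(Na2CO3), y = n(NaHCO3).
Titrant: 2x + 1y = 8.934 × 10^-3;  mass: 105.99x + 84.01y = 0.5358
Solving, x = 3.462 × 10^-3 mol, y = 2.010 × 10^-3 mol
mass of Na2CO3 = 3.462 × 10^-3 × 105.99 = 0.3670 g

0.3670 g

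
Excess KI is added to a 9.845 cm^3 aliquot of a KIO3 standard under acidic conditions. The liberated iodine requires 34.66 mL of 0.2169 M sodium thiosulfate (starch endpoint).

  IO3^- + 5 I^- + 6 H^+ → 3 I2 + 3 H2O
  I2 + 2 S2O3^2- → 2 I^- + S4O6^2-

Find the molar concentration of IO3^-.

0.1273 M

n(S2O3^2-) = 0.03466 × 0.2169 = 7.518 × 10^-3 mol
n(I2) = n(S2O3^2-)/2 = 3.759 × 10^-3 mol
From the 1:3 ratio, n(IO3^-) in the aliquot = 1/3 × 3.759 × 10^-3 = 1.253 × 10^-3 mol
[IO3^-] = 1.253 × 10^-3 / 0.009845 = 0.1273 mol/L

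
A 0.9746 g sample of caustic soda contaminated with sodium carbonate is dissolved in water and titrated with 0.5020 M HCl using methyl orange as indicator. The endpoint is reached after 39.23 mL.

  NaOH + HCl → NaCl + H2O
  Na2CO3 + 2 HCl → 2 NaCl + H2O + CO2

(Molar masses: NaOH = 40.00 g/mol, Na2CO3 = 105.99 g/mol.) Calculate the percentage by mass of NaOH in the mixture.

n(HCl) = 0.03923 × 0.5020 = 0.01969 mol
Let x = n(NaOH), y = n(Na2CO3).
Titrant: 1x + 2y = 0.01969;  mass: 40.00x + 105.99y = 0.9746
Solving, x = 5.314 × 10^-3 mol, y = 7.190 × 10^-3 mol
mass of NaOH = 5.314 × 10^-3 × 40.00 = 0.2126 g
% NaOH = 0.2126 / 0.9746 × 100 = 21.81 %

21.81 %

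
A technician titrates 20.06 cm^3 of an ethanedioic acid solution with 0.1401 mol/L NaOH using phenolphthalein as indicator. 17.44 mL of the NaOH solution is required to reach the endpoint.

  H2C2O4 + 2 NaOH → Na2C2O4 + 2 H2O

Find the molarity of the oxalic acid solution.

0.06090 mol/L

n(NaOH) = 0.01744 L × 0.1401 mol/L = 2.443 × 10^-3 mol
From the 1:2 mole ratio, n(H2C2O4) = 1/2 × 2.443 × 10^-3 = 1.222 × 10^-3 mol
[H2C2O4] = 1.222 × 10^-3 mol / 0.02006 L = 0.06090 mol/L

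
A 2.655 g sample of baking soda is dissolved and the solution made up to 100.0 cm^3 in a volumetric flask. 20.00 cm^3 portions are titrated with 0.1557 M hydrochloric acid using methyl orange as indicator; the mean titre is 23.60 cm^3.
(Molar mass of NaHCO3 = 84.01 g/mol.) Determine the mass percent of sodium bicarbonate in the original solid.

58.13 %

NaHCO3 + HCl → NaCl + H2O + CO2
n(HCl) per titration = 0.02360 × 0.1557 = 3.675 × 10^-3 mol
n(NaHCO3) in each aliquot = 3.675 × 10^-3 mol (1:1 ratio)
n(NaHCO3) in the whole flask = 3.675 × 10^-3 × 100.0/20.00 = 0.01837 mol
mass of NaHCO3 = 0.01837 × 84.01 = 1.543 g
% NaHCO3 = 1.543 / 2.655 × 100 = 58.13 %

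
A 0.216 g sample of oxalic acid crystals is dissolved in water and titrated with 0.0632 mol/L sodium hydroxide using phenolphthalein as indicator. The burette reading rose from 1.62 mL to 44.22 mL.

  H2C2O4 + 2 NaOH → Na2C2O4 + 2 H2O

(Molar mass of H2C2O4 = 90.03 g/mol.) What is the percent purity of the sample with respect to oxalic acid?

n(NaOH) = 0.0426 L × 0.0632 mol/L = 2.69 × 10^-3 mol
From the 1:2 ratio, n(H2C2O4) = 1/2 × 2.69 × 10^-3 = 1.35 × 10^-3 mol
mass of H2C2O4 = 1.35 × 10^-3 × 90.03 g/mol = 0.121 g
% H2C2O4 = 0.121 / 0.216 × 100 = 56.1 %

56.1 %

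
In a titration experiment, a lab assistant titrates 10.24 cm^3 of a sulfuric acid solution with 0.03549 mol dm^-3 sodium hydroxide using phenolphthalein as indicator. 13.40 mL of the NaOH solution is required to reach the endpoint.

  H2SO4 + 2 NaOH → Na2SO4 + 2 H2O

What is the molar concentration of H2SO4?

n(NaOH) = 0.01340 L × 0.03549 mol/L = 4.756 × 10^-4 mol
From the 1:2 mole ratio, n(H2SO4) = 1/2 × 4.756 × 10^-4 = 2.378 × 10^-4 mol
[H2SO4] = 2.378 × 10^-4 mol / 0.01024 L = 0.02322 mol/L

0.02322 mol/L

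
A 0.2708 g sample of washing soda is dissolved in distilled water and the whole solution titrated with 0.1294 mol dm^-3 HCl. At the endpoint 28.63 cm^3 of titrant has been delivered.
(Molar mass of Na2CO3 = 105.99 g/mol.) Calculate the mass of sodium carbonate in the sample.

0.1963 g

Na2CO3 + 2 HCl → 2 NaCl + H2O + CO2
n(HCl) = 0.02863 L × 0.1294 mol/L = 3.705 × 10^-3 mol
From the 1:2 ratio, n(Na2CO3) = 1/2 × 3.705 × 10^-3 = 1.852 × 10^-3 mol
mass of Na2CO3 = 1.852 × 10^-3 × 105.99 g/mol = 0.1963 g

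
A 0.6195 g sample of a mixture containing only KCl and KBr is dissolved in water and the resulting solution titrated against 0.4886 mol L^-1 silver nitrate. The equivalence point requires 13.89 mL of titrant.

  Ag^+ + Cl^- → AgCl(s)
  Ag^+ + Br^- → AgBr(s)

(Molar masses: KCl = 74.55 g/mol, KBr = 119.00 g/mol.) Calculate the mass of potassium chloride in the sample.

0.3155 g

n(AgNO3) = 0.01389 × 0.4886 = 6.787 × 10^-3 mol
Let x = n(KCl), y = n(KBr).
Titrant: 1x + 1y = 6.787 × 10^-3;  mass: 74.55x + 119.00y = 0.6195
Solving, x = 4.232 × 10^-3 mol, y = 2.555 × 10^-3 mol
mass of KCl = 4.232 × 10^-3 × 74.55 = 0.3155 g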